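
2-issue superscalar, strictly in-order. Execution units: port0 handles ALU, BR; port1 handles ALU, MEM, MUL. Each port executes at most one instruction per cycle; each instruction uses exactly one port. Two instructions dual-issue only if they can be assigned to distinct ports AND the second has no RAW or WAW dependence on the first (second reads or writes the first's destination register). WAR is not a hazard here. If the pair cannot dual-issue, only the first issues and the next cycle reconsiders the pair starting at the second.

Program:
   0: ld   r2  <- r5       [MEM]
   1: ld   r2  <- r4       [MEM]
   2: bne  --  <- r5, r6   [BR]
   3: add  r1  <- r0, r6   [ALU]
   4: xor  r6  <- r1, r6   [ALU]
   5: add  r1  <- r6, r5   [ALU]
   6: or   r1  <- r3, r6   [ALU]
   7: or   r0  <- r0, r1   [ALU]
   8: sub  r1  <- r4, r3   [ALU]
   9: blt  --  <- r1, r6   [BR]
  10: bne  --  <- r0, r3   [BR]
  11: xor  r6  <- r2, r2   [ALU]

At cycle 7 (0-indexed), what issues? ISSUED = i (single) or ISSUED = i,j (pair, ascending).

[0] i0  ld  -- no-port MEM/MEM
[1] i1+i2  ld bne  -- pair
[2] i3  add  -- RAW r1
[3] i4  xor  -- RAW r6
[4] i5  add  -- WAW r1
[5] i6  or  -- RAW r1
[6] i7+i8  or sub  -- pair
[7] i9  blt  -- no-port BR/BR
[8] i10+i11  bne xor  -- pair

ISSUED = 9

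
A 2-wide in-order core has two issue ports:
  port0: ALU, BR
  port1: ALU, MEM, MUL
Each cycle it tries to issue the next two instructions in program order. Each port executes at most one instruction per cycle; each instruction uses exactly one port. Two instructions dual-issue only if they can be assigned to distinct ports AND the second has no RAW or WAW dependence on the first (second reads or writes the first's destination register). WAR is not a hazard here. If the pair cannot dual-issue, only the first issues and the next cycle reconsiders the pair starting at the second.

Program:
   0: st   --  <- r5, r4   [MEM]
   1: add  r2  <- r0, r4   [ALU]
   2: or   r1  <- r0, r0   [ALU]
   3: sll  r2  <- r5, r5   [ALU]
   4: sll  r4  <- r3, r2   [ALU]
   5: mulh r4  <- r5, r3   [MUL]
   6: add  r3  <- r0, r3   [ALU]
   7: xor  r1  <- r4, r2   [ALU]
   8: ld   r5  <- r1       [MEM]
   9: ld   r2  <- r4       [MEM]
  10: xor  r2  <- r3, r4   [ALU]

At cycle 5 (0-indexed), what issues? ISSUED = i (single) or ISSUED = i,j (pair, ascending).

ISSUED = 8

  cy0 -> i0,i1 (st.MEM add.ALU) 2-wide
  cy1 -> i2,i3 (or.ALU sll.ALU) 2-wide
  cy2 -> i4 (sll.ALU) WAW r4
  cy3 -> i5,i6 (mulh.MUL add.ALU) 2-wide
  cy4 -> i7 (xor.ALU) RAW r1
  cy5 -> i8 (ld.MEM) no-port MEM/MEM
  cy6 -> i9 (ld.MEM) WAW r2
  cy7 -> i10 (xor.ALU) tail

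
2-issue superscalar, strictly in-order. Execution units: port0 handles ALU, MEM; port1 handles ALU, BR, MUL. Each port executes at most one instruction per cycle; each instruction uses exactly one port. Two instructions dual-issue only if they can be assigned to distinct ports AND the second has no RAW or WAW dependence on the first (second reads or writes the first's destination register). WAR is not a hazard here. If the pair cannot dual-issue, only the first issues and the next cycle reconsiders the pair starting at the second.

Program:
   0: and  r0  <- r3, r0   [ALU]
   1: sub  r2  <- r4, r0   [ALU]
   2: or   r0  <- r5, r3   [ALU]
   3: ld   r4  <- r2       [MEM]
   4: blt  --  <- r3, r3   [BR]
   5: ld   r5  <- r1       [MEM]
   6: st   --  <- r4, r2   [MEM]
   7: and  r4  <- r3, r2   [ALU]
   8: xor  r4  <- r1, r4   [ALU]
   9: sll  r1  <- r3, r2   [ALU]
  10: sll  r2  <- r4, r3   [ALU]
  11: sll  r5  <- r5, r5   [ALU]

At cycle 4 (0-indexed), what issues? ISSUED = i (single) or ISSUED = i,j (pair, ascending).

ISSUED = 6,7

t=0 i0:and ; RAW r0
t=1 i1/i2:sub+or ; 2-wide
t=2 i3/i4:ld+blt ; 2-wide
t=3 i5:ld ; no-port MEM/MEM
t=4 i6/i7:st+and ; 2-wide
t=5 i8/i9:xor+sll ; 2-wide
t=6 i10/i11:sll+sll ; 2-wide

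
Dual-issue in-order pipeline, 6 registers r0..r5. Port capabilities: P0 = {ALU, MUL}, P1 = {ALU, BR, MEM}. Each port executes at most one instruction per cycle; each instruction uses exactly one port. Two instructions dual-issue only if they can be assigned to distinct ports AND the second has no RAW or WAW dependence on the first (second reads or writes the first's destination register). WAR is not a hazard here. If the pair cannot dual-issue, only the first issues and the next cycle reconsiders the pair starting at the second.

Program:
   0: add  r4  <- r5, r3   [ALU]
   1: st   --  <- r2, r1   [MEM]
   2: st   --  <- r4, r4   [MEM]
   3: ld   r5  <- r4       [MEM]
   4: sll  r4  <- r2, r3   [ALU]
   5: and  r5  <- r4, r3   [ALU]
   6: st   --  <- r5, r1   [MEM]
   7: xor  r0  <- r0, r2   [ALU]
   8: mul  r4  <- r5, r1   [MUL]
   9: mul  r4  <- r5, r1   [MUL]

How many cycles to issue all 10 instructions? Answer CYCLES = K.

CYCLES = 7

c0: i0&i1 add+st  pair
c1: i2 st  no-port MEM/MEM
c2: i3&i4 ld+sll  pair
c3: i5 and  RAW r5
c4: i6&i7 st+xor  pair
c5: i8 mul  no-port MUL/MUL
c6: i9 mul  tail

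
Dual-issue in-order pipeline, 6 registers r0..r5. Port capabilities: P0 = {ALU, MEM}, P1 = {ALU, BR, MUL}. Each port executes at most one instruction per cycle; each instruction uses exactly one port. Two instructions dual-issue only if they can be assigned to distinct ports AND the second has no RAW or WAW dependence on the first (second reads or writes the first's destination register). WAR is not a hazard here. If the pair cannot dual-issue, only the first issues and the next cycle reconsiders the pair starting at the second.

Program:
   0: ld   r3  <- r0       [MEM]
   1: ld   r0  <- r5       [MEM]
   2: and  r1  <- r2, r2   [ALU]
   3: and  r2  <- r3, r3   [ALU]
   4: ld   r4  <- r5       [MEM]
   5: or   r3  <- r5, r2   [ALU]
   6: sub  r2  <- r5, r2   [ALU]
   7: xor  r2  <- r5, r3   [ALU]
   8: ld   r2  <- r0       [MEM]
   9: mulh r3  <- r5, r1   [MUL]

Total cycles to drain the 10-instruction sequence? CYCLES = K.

CYCLES = 6

c0: i0 ld.MEM  no-port MEM/MEM
c1: i1&i2 ld.MEM;and.ALU  dual
c2: i3&i4 and.ALU;ld.MEM  dual
c3: i5&i6 or.ALU;sub.ALU  dual
c4: i7 xor.ALU  WAW r2
c5: i8&i9 ld.MEM;mulh.MUL  dual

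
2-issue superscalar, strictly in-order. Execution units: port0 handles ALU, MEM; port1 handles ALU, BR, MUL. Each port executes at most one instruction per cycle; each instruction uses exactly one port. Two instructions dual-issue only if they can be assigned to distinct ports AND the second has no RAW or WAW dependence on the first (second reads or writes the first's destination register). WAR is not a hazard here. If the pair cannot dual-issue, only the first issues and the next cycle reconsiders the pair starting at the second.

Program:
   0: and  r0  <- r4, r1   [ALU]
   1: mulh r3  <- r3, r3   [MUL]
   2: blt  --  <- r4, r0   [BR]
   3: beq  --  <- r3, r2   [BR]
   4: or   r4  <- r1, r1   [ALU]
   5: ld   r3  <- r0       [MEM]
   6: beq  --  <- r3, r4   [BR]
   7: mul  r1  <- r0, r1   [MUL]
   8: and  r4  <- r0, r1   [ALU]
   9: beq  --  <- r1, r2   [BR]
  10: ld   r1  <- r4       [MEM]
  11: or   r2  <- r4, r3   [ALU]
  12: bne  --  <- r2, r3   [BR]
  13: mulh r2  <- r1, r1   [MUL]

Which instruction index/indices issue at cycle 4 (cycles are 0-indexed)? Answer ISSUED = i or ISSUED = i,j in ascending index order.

ISSUED = 6

#0 head=0: and/mulh i0,i1 dual
#1 head=2: blt i2 no-port BR/BR
#2 head=3: beq/or i3,i4 dual
#3 head=5: ld i5 RAW r3
#4 head=6: beq i6 no-port BR/MUL
#5 head=7: mul i7 RAW r1
#6 head=8: and/beq i8,i9 dual
#7 head=10: ld/or i10,i11 dual
#8 head=12: bne i12 no-port BR/MUL
#9 head=13: mulh i13 tail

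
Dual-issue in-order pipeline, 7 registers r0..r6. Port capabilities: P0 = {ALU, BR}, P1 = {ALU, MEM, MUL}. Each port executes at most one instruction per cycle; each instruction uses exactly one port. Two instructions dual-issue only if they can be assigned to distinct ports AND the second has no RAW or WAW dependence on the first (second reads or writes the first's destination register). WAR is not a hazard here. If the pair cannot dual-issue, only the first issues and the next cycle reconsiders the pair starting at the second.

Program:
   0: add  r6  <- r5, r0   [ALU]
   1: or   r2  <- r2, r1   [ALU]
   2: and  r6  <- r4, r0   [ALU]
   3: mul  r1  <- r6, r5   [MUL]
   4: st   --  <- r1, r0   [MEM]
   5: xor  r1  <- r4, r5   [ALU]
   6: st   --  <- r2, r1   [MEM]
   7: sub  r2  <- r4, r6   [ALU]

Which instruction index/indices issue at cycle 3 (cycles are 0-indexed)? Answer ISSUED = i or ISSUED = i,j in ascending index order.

ISSUED = 4,5

#0 head=0: add or i0/i1 pair
#1 head=2: and i2 RAW r6
#2 head=3: mul i3 no-port MUL/MEM
#3 head=4: st xor i4/i5 pair
#4 head=6: st sub i6/i7 pair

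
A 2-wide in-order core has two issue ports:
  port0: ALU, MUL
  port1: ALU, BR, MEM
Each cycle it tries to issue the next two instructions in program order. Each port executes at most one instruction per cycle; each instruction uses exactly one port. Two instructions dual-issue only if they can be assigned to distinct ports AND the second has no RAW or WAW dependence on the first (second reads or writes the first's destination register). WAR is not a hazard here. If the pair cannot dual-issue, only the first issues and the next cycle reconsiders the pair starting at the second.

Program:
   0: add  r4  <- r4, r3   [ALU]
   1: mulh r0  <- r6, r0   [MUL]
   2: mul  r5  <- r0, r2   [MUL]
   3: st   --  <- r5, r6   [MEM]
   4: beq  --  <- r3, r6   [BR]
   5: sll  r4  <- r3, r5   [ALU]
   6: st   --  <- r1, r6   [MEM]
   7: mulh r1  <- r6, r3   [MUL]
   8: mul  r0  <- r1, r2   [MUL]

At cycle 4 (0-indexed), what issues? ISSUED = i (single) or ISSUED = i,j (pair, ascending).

c0: i0,i1 add mulh  dual
c1: i2 mul  RAW r5
c2: i3 st  no-port MEM/BR
c3: i4,i5 beq sll  dual
c4: i6,i7 st mulh  dual
c5: i8 mul  tail

ISSUED = 6,7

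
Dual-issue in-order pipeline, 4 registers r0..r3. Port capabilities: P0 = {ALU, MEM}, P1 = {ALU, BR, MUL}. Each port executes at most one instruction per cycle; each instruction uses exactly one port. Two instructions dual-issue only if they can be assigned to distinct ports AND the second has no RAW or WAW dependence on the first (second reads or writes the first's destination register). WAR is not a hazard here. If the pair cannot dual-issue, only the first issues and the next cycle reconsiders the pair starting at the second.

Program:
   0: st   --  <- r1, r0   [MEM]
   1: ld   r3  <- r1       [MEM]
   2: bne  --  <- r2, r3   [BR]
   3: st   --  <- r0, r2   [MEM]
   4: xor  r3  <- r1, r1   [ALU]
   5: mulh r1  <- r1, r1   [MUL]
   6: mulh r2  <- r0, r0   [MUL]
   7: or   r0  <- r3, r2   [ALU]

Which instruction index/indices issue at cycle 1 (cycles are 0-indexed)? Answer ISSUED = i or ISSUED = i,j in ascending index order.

ISSUED = 1

0. st.MEM @i0  | no-port MEM/MEM
1. ld.MEM @i1  | RAW r3
2. bne.BR;st.MEM @i2/i3  | 2-wide
3. xor.ALU;mulh.MUL @i4/i5  | 2-wide
4. mulh.MUL @i6  | RAW r2
5. or.ALU @i7  | tail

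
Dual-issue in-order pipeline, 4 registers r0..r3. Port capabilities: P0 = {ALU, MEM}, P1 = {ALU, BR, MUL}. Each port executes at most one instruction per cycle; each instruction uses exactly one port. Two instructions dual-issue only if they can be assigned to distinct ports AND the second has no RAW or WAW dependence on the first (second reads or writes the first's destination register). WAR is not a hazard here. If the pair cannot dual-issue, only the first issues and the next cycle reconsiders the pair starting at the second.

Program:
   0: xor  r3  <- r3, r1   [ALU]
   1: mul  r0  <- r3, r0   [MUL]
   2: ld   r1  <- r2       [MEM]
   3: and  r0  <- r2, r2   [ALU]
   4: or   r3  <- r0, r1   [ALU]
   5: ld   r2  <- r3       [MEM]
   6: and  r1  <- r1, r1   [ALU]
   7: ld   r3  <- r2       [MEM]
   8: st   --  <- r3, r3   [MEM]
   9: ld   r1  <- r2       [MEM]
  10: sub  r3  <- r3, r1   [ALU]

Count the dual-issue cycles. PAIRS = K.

[0] i0  xor.ALU  -- RAW r3
[1] i1&i2  mul.MUL;ld.MEM  -- dual
[2] i3  and.ALU  -- RAW r0
[3] i4  or.ALU  -- RAW r3
[4] i5&i6  ld.MEM;and.ALU  -- dual
[5] i7  ld.MEM  -- no-port MEM/MEM
[6] i8  st.MEM  -- no-port MEM/MEM
[7] i9  ld.MEM  -- RAW r1
[8] i10  sub.ALU  -- tail

PAIRS = 2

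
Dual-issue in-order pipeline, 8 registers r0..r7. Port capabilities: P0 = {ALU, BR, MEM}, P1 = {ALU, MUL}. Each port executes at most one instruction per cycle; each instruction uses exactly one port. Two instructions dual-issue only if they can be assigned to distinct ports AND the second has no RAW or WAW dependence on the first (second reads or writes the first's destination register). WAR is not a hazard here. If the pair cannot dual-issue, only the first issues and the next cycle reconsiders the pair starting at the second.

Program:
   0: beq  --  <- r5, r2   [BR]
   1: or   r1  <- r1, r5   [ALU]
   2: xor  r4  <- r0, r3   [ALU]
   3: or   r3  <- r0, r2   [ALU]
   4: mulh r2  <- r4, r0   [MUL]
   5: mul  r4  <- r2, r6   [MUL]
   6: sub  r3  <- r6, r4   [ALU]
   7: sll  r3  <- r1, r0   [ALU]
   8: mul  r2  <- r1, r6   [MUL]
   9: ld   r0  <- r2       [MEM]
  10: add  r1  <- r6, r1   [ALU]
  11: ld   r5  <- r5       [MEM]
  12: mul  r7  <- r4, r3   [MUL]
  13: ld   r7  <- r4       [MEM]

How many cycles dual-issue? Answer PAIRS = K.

PAIRS = 5

#0 head=0: beq+or i0&i1 pair
#1 head=2: xor+or i2&i3 pair
#2 head=4: mulh i4 no-port MUL/MUL
#3 head=5: mul i5 RAW r4
#4 head=6: sub i6 WAW r3
#5 head=7: sll+mul i7&i8 pair
#6 head=9: ld+add i9&i10 pair
#7 head=11: ld+mul i11&i12 pair
#8 head=13: ld i13 tail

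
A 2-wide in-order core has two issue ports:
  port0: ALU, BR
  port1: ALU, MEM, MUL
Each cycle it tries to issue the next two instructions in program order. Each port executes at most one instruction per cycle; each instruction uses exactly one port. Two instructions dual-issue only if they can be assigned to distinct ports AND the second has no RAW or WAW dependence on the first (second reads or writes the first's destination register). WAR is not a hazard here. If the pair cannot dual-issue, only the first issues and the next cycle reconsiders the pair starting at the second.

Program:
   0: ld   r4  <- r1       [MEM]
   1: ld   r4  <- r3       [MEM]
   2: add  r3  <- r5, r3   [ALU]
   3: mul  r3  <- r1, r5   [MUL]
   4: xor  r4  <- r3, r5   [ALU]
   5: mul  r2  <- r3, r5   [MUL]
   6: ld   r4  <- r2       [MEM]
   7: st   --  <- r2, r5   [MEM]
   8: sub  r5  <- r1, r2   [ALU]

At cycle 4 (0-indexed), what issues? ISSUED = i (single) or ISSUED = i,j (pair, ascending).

  cy0 -> i0 (ld) no-port MEM/MEM
  cy1 -> i1+i2 (ld add) pair
  cy2 -> i3 (mul) RAW r3
  cy3 -> i4+i5 (xor mul) pair
  cy4 -> i6 (ld) no-port MEM/MEM
  cy5 -> i7+i8 (st sub) pair

ISSUED = 6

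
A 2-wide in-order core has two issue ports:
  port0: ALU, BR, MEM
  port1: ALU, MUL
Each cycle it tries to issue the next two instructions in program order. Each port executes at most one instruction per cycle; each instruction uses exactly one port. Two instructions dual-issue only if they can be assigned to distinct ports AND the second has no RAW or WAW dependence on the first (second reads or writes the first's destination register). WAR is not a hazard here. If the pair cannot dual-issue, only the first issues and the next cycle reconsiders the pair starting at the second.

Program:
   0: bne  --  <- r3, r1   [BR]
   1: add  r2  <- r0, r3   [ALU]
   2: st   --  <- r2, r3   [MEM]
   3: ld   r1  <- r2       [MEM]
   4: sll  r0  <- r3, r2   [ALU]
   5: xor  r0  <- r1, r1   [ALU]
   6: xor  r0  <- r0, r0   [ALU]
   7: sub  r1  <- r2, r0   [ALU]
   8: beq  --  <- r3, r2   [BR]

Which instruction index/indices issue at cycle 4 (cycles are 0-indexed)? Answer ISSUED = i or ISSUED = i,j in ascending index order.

0. bne add @i0+i1  | dual
1. st @i2  | no-port MEM/MEM
2. ld sll @i3+i4  | dual
3. xor @i5  | RAW+WAW r0
4. xor @i6  | RAW r0
5. sub beq @i7+i8  | dual

ISSUED = 6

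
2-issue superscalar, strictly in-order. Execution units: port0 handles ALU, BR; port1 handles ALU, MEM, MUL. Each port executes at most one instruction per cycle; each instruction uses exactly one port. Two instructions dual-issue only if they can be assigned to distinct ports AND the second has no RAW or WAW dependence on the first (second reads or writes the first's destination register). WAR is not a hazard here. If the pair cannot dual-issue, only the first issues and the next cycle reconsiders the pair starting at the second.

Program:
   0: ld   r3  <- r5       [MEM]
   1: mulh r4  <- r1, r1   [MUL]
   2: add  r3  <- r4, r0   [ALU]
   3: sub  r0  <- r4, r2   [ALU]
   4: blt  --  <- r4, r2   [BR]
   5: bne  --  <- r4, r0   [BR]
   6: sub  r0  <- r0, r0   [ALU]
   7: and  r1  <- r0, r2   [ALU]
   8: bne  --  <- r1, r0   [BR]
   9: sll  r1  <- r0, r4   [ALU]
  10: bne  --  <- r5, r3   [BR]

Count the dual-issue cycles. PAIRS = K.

PAIRS = 3

t=0 i0:ld ; no-port MEM/MUL
t=1 i1:mulh ; RAW r4
t=2 i2,i3:add/sub ; dual
t=3 i4:blt ; no-port BR/BR
t=4 i5,i6:bne/sub ; dual
t=5 i7:and ; RAW r1
t=6 i8,i9:bne/sll ; dual
t=7 i10:bne ; tail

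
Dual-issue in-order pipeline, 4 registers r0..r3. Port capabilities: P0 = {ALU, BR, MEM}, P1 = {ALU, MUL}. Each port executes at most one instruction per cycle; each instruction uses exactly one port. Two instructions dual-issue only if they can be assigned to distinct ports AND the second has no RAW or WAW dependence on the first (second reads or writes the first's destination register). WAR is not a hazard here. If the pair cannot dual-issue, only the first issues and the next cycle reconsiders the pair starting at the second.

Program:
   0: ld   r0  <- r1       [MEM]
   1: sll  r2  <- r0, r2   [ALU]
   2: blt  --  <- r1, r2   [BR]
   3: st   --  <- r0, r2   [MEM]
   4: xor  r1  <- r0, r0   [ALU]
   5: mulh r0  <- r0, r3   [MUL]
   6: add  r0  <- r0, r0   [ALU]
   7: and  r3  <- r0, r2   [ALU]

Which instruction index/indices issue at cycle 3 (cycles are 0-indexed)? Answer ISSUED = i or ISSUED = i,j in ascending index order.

ISSUED = 3,4

  cy0 -> i0 (ld.MEM) RAW r0
  cy1 -> i1 (sll.ALU) RAW r2
  cy2 -> i2 (blt.BR) no-port BR/MEM
  cy3 -> i3/i4 (st.MEM/xor.ALU) dual
  cy4 -> i5 (mulh.MUL) RAW+WAW r0
  cy5 -> i6 (add.ALU) RAW r0
  cy6 -> i7 (and.ALU) tail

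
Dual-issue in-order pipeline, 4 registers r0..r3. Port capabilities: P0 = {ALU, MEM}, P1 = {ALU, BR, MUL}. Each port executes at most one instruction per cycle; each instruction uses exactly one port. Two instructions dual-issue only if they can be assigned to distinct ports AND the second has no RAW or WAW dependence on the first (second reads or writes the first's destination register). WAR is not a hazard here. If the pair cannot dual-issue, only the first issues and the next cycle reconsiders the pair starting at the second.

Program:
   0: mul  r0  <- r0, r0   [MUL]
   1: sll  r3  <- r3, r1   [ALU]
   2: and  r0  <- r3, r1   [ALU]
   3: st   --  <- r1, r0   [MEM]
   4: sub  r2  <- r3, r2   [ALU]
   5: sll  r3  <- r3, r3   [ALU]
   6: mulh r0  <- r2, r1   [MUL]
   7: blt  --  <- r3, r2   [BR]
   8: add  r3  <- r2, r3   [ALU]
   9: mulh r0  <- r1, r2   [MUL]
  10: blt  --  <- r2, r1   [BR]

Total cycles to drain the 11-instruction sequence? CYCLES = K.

CYCLES = 7

c0: i0/i1 mul sll  pair
c1: i2 and  RAW r0
c2: i3/i4 st sub  pair
c3: i5/i6 sll mulh  pair
c4: i7/i8 blt add  pair
c5: i9 mulh  no-port MUL/BR
c6: i10 blt  tail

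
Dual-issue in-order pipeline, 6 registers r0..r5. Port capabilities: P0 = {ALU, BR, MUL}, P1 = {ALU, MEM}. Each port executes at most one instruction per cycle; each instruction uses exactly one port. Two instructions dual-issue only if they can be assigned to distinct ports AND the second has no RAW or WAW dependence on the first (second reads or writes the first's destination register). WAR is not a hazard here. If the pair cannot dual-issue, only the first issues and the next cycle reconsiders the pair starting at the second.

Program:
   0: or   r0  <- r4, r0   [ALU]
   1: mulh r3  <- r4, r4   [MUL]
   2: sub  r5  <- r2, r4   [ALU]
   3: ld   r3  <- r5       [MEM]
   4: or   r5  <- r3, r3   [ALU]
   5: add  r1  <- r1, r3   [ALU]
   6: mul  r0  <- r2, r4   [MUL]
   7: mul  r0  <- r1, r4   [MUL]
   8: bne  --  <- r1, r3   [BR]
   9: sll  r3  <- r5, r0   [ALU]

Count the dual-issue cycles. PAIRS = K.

PAIRS = 3

0. or mulh @i0+i1  | pair
1. sub @i2  | RAW r5
2. ld @i3  | RAW r3
3. or add @i4+i5  | pair
4. mul @i6  | no-port MUL/MUL
5. mul @i7  | no-port MUL/BR
6. bne sll @i8+i9  | pair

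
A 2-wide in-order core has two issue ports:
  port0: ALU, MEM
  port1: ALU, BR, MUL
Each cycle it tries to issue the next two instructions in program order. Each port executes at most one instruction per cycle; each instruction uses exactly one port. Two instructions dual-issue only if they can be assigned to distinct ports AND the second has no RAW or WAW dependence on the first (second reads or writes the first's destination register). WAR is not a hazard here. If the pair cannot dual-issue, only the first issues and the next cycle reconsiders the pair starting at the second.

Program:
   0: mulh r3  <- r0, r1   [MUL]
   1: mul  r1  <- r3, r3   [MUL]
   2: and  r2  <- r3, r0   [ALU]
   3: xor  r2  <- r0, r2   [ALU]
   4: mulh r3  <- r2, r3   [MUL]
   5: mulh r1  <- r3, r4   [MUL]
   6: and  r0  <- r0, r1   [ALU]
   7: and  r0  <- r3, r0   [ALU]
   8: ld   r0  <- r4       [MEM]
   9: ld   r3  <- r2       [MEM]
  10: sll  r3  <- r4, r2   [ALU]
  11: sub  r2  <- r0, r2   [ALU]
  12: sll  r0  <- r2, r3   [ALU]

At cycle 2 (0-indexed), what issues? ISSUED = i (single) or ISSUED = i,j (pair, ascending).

[0] i0  mulh  -- no-port MUL/MUL
[1] i1/i2  mul;and  -- 2-wide
[2] i3  xor  -- RAW r2
[3] i4  mulh  -- no-port MUL/MUL
[4] i5  mulh  -- RAW r1
[5] i6  and  -- RAW+WAW r0
[6] i7  and  -- WAW r0
[7] i8  ld  -- no-port MEM/MEM
[8] i9  ld  -- WAW r3
[9] i10/i11  sll;sub  -- 2-wide
[10] i12  sll  -- tail

ISSUED = 3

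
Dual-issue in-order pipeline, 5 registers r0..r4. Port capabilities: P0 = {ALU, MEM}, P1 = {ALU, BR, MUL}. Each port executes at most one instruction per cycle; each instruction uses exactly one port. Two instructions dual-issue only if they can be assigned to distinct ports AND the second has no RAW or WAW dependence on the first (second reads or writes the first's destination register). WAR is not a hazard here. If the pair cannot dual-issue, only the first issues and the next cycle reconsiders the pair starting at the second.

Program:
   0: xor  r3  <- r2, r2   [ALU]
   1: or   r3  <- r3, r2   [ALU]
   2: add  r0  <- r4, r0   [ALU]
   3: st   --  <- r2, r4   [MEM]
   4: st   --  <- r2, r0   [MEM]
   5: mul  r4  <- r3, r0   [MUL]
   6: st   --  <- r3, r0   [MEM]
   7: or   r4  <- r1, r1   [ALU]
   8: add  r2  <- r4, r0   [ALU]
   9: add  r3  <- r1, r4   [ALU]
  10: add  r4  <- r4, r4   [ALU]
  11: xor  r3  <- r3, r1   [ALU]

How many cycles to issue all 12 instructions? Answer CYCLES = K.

CYCLES = 7

t=0 i0:xor ; RAW+WAW r3
t=1 i1&i2:or;add ; dual
t=2 i3:st ; no-port MEM/MEM
t=3 i4&i5:st;mul ; dual
t=4 i6&i7:st;or ; dual
t=5 i8&i9:add;add ; dual
t=6 i10&i11:add;xor ; dual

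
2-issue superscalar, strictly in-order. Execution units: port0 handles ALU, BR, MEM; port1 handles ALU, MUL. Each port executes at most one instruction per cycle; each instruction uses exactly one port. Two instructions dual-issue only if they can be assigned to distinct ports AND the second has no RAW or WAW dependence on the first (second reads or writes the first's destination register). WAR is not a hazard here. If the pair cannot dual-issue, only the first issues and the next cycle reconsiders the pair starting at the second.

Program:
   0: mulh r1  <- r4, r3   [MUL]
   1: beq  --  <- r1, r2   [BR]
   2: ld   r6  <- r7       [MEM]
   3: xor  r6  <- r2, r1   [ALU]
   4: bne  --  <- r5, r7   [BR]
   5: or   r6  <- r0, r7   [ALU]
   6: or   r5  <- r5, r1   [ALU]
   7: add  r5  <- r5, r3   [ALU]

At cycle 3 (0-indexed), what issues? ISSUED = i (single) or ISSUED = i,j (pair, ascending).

t=0 i0:mulh.MUL ; RAW r1
t=1 i1:beq.BR ; no-port BR/MEM
t=2 i2:ld.MEM ; WAW r6
t=3 i3,i4:xor.ALU/bne.BR ; pair
t=4 i5,i6:or.ALU/or.ALU ; pair
t=5 i7:add.ALU ; tail

ISSUED = 3,4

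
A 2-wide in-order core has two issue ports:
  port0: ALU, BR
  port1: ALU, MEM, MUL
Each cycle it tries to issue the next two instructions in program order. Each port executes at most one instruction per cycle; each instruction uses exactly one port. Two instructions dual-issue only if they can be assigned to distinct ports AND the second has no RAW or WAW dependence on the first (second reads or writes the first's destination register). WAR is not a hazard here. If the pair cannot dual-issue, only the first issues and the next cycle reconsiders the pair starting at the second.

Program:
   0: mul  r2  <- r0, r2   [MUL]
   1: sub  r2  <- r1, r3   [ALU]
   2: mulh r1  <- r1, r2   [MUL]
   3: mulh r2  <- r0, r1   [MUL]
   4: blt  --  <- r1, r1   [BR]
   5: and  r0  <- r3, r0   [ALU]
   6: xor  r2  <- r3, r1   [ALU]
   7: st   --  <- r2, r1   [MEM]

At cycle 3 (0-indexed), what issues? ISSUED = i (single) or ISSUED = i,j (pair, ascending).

ISSUED = 3,4

[0] i0  mul  -- WAW r2
[1] i1  sub  -- RAW r2
[2] i2  mulh  -- no-port MUL/MUL
[3] i3&i4  mulh;blt  -- dual
[4] i5&i6  and;xor  -- dual
[5] i7  st  -- tail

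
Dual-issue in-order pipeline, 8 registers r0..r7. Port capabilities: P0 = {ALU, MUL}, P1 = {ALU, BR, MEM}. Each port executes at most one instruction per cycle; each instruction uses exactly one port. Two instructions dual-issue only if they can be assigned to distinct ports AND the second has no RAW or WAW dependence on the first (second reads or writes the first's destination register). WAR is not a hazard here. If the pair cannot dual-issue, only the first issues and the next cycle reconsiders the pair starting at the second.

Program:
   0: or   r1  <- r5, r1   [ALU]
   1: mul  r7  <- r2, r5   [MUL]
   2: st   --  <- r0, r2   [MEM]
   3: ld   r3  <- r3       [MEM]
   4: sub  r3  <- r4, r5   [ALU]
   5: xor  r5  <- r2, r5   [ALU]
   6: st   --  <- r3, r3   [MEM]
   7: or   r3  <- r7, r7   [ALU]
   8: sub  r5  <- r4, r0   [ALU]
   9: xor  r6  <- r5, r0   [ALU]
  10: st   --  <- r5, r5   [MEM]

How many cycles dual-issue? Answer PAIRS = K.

PAIRS = 4

c0: i0+i1 or.ALU;mul.MUL  pair
c1: i2 st.MEM  no-port MEM/MEM
c2: i3 ld.MEM  WAW r3
c3: i4+i5 sub.ALU;xor.ALU  pair
c4: i6+i7 st.MEM;or.ALU  pair
c5: i8 sub.ALU  RAW r5
c6: i9+i10 xor.ALU;st.MEM  pair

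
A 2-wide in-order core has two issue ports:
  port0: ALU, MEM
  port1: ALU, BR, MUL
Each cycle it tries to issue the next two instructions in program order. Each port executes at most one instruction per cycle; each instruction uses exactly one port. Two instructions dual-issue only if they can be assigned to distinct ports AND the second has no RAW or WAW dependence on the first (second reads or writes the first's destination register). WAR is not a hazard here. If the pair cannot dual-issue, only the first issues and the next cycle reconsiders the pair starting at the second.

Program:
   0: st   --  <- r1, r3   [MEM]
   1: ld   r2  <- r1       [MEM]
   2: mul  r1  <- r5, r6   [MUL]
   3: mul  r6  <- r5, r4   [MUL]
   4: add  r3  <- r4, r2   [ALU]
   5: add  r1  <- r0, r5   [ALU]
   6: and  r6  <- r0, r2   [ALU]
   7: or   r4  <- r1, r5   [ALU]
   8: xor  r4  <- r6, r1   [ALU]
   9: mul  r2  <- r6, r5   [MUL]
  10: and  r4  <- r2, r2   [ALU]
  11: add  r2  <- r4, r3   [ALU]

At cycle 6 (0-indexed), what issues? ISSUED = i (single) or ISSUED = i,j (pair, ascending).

ISSUED = 10

#0 head=0: st i0 no-port MEM/MEM
#1 head=1: ld;mul i1/i2 pair
#2 head=3: mul;add i3/i4 pair
#3 head=5: add;and i5/i6 pair
#4 head=7: or i7 WAW r4
#5 head=8: xor;mul i8/i9 pair
#6 head=10: and i10 RAW r4
#7 head=11: add i11 tail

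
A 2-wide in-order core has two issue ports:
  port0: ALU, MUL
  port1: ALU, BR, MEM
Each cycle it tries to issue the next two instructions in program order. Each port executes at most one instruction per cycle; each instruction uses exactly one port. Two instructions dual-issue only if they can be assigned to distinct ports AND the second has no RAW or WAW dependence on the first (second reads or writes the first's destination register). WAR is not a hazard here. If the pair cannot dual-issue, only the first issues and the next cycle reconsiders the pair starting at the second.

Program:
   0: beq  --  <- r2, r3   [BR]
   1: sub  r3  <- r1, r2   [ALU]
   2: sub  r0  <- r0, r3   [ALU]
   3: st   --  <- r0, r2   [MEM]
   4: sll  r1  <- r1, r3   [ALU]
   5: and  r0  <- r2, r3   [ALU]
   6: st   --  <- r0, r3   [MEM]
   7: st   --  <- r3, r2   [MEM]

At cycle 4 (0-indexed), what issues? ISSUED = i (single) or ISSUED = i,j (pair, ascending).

0. beq/sub @i0+i1  | 2-wide
1. sub @i2  | RAW r0
2. st/sll @i3+i4  | 2-wide
3. and @i5  | RAW r0
4. st @i6  | no-port MEM/MEM
5. st @i7  | tail

ISSUED = 6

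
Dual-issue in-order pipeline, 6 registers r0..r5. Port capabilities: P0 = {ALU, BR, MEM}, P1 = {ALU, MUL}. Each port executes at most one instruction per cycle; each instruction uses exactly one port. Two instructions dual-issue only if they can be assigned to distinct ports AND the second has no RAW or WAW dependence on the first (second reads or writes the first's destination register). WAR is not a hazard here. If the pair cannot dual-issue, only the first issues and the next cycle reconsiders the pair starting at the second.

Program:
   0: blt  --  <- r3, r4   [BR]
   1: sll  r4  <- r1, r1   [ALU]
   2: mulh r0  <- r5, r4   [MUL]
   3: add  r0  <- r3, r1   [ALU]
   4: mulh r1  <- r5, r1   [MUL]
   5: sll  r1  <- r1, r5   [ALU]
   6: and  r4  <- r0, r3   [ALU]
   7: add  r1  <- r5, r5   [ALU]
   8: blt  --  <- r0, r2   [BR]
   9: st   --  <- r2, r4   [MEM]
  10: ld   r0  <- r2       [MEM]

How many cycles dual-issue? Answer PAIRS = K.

0. blt.BR;sll.ALU @i0+i1  | dual
1. mulh.MUL @i2  | WAW r0
2. add.ALU;mulh.MUL @i3+i4  | dual
3. sll.ALU;and.ALU @i5+i6  | dual
4. add.ALU;blt.BR @i7+i8  | dual
5. st.MEM @i9  | no-port MEM/MEM
6. ld.MEM @i10  | tail

PAIRS = 4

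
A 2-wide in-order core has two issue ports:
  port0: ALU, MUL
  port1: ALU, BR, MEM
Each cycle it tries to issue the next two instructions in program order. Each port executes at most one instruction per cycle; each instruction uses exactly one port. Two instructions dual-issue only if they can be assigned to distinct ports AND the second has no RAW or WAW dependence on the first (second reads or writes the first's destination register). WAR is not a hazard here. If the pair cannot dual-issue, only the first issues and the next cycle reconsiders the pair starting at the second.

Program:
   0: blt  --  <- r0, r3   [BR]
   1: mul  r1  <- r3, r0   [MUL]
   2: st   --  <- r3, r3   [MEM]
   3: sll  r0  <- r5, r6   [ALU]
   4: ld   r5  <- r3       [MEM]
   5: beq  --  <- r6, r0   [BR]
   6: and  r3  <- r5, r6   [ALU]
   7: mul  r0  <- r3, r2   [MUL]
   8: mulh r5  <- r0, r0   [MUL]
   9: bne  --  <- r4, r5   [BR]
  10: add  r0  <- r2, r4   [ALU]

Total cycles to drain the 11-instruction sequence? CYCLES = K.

CYCLES = 7

  cy0 -> i0&i1 (blt+mul) dual
  cy1 -> i2&i3 (st+sll) dual
  cy2 -> i4 (ld) no-port MEM/BR
  cy3 -> i5&i6 (beq+and) dual
  cy4 -> i7 (mul) no-port MUL/MUL
  cy5 -> i8 (mulh) RAW r5
  cy6 -> i9&i10 (bne+add) dual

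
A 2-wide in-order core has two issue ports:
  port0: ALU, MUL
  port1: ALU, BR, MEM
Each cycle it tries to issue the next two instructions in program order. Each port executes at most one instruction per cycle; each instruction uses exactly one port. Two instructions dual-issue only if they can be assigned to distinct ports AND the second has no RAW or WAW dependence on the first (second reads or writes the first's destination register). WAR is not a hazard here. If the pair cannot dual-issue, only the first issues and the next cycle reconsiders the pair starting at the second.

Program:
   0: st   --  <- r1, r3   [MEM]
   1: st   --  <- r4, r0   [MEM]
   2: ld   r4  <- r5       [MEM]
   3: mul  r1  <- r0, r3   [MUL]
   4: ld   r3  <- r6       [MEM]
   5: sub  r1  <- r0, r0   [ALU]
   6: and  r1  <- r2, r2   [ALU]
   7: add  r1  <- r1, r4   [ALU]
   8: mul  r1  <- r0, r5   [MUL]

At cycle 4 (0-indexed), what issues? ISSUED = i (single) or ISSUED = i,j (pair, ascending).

ISSUED = 6

[0] i0  st.MEM  -- no-port MEM/MEM
[1] i1  st.MEM  -- no-port MEM/MEM
[2] i2,i3  ld.MEM/mul.MUL  -- pair
[3] i4,i5  ld.MEM/sub.ALU  -- pair
[4] i6  and.ALU  -- RAW+WAW r1
[5] i7  add.ALU  -- WAW r1
[6] i8  mul.MUL  -- tail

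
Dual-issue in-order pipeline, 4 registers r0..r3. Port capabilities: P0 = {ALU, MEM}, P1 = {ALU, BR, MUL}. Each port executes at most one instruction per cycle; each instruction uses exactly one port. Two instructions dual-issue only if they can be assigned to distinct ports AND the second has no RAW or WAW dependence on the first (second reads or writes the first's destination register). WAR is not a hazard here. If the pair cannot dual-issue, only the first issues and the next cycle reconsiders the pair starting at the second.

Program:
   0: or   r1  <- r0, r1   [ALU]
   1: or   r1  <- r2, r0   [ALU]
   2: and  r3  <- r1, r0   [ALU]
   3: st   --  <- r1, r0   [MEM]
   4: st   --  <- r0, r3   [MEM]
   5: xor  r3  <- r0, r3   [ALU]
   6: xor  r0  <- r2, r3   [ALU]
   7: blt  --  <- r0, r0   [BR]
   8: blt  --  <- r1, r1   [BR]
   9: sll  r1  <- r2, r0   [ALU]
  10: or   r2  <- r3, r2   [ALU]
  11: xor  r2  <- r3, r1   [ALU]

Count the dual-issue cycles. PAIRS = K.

PAIRS = 3

#0 head=0: or.ALU i0 WAW r1
#1 head=1: or.ALU i1 RAW r1
#2 head=2: and.ALU st.MEM i2,i3 pair
#3 head=4: st.MEM xor.ALU i4,i5 pair
#4 head=6: xor.ALU i6 RAW r0
#5 head=7: blt.BR i7 no-port BR/BR
#6 head=8: blt.BR sll.ALU i8,i9 pair
#7 head=10: or.ALU i10 WAW r2
#8 head=11: xor.ALU i11 tail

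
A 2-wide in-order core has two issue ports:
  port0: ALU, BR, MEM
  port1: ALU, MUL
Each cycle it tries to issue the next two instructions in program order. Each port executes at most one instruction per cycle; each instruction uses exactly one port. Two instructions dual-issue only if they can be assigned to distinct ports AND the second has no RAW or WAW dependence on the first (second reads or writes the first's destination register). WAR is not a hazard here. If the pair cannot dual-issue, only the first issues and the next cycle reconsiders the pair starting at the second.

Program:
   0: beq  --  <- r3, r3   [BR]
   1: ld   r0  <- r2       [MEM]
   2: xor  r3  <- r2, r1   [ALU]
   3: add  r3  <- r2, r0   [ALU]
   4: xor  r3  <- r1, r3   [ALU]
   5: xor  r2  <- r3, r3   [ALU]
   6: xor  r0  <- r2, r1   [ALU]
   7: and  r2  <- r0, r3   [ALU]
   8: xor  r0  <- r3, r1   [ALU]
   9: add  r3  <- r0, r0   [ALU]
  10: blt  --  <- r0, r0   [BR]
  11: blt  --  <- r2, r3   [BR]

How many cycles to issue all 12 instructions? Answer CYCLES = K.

0. beq @i0  | no-port BR/MEM
1. ld xor @i1,i2  | pair
2. add @i3  | RAW+WAW r3
3. xor @i4  | RAW r3
4. xor @i5  | RAW r2
5. xor @i6  | RAW r0
6. and xor @i7,i8  | pair
7. add blt @i9,i10  | pair
8. blt @i11  | tail

CYCLES = 9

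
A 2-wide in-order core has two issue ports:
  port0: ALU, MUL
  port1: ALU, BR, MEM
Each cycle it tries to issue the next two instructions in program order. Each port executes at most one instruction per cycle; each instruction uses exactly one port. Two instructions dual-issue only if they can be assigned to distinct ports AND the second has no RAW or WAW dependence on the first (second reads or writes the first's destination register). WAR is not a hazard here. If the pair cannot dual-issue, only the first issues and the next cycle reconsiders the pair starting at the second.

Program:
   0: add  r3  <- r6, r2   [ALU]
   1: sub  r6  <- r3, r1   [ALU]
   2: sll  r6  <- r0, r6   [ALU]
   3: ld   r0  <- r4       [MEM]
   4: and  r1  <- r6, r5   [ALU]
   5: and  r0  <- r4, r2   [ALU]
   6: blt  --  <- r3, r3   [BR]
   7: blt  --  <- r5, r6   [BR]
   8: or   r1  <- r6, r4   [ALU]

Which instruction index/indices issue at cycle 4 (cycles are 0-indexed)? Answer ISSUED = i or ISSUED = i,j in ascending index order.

0. add @i0  | RAW r3
1. sub @i1  | RAW+WAW r6
2. sll;ld @i2/i3  | dual
3. and;and @i4/i5  | dual
4. blt @i6  | no-port BR/BR
5. blt;or @i7/i8  | dual

ISSUED = 6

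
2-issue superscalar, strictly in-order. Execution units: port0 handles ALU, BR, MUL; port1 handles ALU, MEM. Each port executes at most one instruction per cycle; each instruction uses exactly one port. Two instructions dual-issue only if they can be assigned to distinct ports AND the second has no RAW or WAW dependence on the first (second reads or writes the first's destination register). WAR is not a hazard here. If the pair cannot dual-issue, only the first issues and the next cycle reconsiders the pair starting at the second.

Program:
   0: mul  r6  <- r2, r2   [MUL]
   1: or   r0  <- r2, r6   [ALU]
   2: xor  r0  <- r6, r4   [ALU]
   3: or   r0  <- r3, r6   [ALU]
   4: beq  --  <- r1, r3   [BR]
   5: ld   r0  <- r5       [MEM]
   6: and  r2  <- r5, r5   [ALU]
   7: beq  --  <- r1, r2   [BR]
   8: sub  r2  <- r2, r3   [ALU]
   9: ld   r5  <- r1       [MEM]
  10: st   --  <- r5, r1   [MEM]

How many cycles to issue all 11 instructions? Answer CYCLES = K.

CYCLES = 8

t=0 i0:mul ; RAW r6
t=1 i1:or ; WAW r0
t=2 i2:xor ; WAW r0
t=3 i3,i4:or beq ; dual
t=4 i5,i6:ld and ; dual
t=5 i7,i8:beq sub ; dual
t=6 i9:ld ; no-port MEM/MEM
t=7 i10:st ; tail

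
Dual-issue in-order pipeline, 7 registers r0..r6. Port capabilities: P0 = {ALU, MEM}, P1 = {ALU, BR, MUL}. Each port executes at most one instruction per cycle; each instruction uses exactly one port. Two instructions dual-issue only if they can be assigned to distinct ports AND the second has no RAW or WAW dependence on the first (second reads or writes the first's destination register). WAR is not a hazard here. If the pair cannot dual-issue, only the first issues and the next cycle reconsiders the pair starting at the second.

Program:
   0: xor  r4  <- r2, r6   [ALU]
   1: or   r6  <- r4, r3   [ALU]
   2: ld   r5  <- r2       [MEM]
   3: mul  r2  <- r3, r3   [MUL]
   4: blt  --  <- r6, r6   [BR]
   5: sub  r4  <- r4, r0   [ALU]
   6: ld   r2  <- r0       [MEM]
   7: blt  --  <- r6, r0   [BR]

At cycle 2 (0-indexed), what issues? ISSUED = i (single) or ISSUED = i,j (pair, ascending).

c0: i0 xor  RAW r4
c1: i1,i2 or ld  2-wide
c2: i3 mul  no-port MUL/BR
c3: i4,i5 blt sub  2-wide
c4: i6,i7 ld blt  2-wide

ISSUED = 3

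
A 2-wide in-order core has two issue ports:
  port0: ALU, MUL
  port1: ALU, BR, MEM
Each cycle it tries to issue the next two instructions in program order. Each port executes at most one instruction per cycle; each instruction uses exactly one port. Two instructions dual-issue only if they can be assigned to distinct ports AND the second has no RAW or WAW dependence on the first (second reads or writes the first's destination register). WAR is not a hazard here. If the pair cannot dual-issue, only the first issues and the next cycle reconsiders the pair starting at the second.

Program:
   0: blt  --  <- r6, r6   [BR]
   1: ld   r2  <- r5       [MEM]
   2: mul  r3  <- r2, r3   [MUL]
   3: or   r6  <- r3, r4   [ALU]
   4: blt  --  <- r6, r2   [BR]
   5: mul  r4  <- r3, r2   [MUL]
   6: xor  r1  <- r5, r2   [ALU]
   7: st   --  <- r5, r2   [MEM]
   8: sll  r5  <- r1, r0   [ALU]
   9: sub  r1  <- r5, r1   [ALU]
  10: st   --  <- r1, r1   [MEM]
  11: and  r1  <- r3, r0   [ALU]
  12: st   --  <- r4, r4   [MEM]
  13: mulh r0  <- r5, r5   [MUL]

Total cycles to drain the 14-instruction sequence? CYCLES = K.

0. blt.BR @i0  | no-port BR/MEM
1. ld.MEM @i1  | RAW r2
2. mul.MUL @i2  | RAW r3
3. or.ALU @i3  | RAW r6
4. blt.BR mul.MUL @i4&i5  | 2-wide
5. xor.ALU st.MEM @i6&i7  | 2-wide
6. sll.ALU @i8  | RAW r5
7. sub.ALU @i9  | RAW r1
8. st.MEM and.ALU @i10&i11  | 2-wide
9. st.MEM mulh.MUL @i12&i13  | 2-wide

CYCLES = 10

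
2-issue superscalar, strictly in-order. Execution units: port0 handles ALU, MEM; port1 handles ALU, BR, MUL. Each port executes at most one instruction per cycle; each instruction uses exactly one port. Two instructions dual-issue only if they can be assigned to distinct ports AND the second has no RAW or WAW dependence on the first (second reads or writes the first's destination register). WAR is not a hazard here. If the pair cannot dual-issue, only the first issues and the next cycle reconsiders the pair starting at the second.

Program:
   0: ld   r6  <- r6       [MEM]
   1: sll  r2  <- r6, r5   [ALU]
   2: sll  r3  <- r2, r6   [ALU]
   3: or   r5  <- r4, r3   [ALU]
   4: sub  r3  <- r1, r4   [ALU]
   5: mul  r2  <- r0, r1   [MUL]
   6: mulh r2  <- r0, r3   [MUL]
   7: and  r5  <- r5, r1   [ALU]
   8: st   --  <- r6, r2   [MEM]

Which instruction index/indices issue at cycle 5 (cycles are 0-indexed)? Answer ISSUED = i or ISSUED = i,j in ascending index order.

  cy0 -> i0 (ld.MEM) RAW r6
  cy1 -> i1 (sll.ALU) RAW r2
  cy2 -> i2 (sll.ALU) RAW r3
  cy3 -> i3/i4 (or.ALU+sub.ALU) 2-wide
  cy4 -> i5 (mul.MUL) no-port MUL/MUL
  cy5 -> i6/i7 (mulh.MUL+and.ALU) 2-wide
  cy6 -> i8 (st.MEM) tail

ISSUED = 6,7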